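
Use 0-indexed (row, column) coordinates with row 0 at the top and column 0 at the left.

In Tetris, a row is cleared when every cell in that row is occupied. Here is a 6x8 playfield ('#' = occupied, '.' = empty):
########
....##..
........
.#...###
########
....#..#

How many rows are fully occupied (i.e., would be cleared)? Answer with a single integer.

Answer: 2

Derivation:
Check each row:
  row 0: 0 empty cells -> FULL (clear)
  row 1: 6 empty cells -> not full
  row 2: 8 empty cells -> not full
  row 3: 4 empty cells -> not full
  row 4: 0 empty cells -> FULL (clear)
  row 5: 6 empty cells -> not full
Total rows cleared: 2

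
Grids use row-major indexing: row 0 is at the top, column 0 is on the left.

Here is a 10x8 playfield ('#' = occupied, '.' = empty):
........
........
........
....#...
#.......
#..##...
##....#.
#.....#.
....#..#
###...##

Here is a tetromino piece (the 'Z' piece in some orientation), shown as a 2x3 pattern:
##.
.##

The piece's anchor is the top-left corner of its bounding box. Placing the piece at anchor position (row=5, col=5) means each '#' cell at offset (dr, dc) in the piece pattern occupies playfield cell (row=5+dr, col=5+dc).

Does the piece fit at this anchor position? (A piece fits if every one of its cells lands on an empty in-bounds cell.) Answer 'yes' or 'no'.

Check each piece cell at anchor (5, 5):
  offset (0,0) -> (5,5): empty -> OK
  offset (0,1) -> (5,6): empty -> OK
  offset (1,1) -> (6,6): occupied ('#') -> FAIL
  offset (1,2) -> (6,7): empty -> OK
All cells valid: no

Answer: no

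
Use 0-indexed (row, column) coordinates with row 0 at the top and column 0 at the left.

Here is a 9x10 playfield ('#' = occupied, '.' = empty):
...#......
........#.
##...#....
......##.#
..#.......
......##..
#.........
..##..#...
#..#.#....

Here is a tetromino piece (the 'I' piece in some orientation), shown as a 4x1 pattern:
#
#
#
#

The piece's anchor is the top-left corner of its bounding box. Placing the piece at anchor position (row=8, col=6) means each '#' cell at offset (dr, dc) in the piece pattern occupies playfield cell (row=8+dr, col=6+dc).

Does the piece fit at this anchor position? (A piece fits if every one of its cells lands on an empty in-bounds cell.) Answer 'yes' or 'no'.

Answer: no

Derivation:
Check each piece cell at anchor (8, 6):
  offset (0,0) -> (8,6): empty -> OK
  offset (1,0) -> (9,6): out of bounds -> FAIL
  offset (2,0) -> (10,6): out of bounds -> FAIL
  offset (3,0) -> (11,6): out of bounds -> FAIL
All cells valid: no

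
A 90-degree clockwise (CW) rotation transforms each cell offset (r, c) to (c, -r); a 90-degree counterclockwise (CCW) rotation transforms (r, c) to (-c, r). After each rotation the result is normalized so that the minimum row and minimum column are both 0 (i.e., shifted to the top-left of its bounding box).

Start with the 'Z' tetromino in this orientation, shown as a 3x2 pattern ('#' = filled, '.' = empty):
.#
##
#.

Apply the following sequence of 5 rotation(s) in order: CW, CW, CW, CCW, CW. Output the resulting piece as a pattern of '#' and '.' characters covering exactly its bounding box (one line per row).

Start:
.#
##
#.
After rotation 1 (CW):
##.
.##
After rotation 2 (CW):
.#
##
#.
After rotation 3 (CW):
##.
.##
After rotation 4 (CCW):
.#
##
#.
After rotation 5 (CW):
##.
.##

Answer: ##.
.##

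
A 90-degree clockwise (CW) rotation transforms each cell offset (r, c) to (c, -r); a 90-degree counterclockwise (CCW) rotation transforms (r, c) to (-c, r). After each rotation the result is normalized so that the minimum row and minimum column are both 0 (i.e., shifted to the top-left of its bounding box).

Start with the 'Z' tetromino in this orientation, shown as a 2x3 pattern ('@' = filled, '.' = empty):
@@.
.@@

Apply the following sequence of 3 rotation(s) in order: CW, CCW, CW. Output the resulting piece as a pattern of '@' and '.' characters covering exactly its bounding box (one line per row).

Start:
@@.
.@@
After rotation 1 (CW):
.@
@@
@.
After rotation 2 (CCW):
@@.
.@@
After rotation 3 (CW):
.@
@@
@.

Answer: .@
@@
@.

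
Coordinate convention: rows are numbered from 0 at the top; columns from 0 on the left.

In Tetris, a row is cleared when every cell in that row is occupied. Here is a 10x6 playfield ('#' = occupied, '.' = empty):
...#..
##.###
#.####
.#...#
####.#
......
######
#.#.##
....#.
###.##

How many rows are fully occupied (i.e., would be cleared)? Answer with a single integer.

Check each row:
  row 0: 5 empty cells -> not full
  row 1: 1 empty cell -> not full
  row 2: 1 empty cell -> not full
  row 3: 4 empty cells -> not full
  row 4: 1 empty cell -> not full
  row 5: 6 empty cells -> not full
  row 6: 0 empty cells -> FULL (clear)
  row 7: 2 empty cells -> not full
  row 8: 5 empty cells -> not full
  row 9: 1 empty cell -> not full
Total rows cleared: 1

Answer: 1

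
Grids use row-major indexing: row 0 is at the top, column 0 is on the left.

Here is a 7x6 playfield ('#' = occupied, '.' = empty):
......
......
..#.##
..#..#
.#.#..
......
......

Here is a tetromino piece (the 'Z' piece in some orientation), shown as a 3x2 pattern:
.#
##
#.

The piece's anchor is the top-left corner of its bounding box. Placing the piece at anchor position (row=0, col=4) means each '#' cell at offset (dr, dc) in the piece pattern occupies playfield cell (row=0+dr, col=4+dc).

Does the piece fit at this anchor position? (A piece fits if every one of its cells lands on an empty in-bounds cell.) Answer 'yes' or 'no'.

Answer: no

Derivation:
Check each piece cell at anchor (0, 4):
  offset (0,1) -> (0,5): empty -> OK
  offset (1,0) -> (1,4): empty -> OK
  offset (1,1) -> (1,5): empty -> OK
  offset (2,0) -> (2,4): occupied ('#') -> FAIL
All cells valid: no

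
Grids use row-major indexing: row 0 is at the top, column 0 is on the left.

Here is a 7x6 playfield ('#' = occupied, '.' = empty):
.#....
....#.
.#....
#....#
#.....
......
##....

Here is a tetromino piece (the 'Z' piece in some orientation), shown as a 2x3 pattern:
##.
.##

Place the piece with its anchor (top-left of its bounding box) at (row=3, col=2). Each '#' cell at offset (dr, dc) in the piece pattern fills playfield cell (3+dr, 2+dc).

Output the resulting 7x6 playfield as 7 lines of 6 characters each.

Answer: .#....
....#.
.#....
#.##.#
#..##.
......
##....

Derivation:
Fill (3+0,2+0) = (3,2)
Fill (3+0,2+1) = (3,3)
Fill (3+1,2+1) = (4,3)
Fill (3+1,2+2) = (4,4)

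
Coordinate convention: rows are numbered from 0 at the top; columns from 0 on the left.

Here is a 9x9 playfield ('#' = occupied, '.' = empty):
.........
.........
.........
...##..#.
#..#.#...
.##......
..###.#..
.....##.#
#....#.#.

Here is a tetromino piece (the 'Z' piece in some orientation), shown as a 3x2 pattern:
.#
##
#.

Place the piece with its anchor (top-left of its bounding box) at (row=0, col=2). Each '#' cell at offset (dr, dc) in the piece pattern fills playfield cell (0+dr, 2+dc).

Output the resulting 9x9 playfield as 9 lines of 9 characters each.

Fill (0+0,2+1) = (0,3)
Fill (0+1,2+0) = (1,2)
Fill (0+1,2+1) = (1,3)
Fill (0+2,2+0) = (2,2)

Answer: ...#.....
..##.....
..#......
...##..#.
#..#.#...
.##......
..###.#..
.....##.#
#....#.#.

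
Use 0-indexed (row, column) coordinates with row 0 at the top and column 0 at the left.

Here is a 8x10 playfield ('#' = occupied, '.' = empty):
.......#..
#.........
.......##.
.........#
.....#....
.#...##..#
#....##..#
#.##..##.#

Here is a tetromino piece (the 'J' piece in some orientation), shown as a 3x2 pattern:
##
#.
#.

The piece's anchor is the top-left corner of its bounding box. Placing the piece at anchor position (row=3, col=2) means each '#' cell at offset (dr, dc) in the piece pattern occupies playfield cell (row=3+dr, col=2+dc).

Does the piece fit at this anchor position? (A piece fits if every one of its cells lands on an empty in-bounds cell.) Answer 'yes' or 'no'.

Check each piece cell at anchor (3, 2):
  offset (0,0) -> (3,2): empty -> OK
  offset (0,1) -> (3,3): empty -> OK
  offset (1,0) -> (4,2): empty -> OK
  offset (2,0) -> (5,2): empty -> OK
All cells valid: yes

Answer: yes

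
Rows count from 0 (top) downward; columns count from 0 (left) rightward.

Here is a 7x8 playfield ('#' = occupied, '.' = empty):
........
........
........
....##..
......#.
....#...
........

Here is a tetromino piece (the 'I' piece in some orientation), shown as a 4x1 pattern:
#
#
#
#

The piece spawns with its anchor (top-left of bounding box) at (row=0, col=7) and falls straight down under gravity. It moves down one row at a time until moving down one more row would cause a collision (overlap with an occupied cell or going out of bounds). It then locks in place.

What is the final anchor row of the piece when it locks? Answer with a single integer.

Answer: 3

Derivation:
Spawn at (row=0, col=7). Try each row:
  row 0: fits
  row 1: fits
  row 2: fits
  row 3: fits
  row 4: blocked -> lock at row 3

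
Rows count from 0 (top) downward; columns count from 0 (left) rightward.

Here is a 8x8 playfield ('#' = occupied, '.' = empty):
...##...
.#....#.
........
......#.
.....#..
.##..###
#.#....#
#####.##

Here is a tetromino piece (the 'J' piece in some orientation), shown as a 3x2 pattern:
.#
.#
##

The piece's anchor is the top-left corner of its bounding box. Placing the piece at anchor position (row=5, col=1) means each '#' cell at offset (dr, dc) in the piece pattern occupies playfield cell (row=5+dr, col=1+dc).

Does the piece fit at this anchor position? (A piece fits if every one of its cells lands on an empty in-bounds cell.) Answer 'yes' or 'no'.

Check each piece cell at anchor (5, 1):
  offset (0,1) -> (5,2): occupied ('#') -> FAIL
  offset (1,1) -> (6,2): occupied ('#') -> FAIL
  offset (2,0) -> (7,1): occupied ('#') -> FAIL
  offset (2,1) -> (7,2): occupied ('#') -> FAIL
All cells valid: no

Answer: no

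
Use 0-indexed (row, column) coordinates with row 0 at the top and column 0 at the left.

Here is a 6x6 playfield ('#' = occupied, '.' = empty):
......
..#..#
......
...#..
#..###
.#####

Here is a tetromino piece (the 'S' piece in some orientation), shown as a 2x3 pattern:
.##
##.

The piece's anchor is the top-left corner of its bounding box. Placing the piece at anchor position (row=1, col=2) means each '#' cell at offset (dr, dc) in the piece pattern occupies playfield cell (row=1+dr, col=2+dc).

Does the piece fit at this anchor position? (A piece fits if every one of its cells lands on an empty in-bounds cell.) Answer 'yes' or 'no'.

Check each piece cell at anchor (1, 2):
  offset (0,1) -> (1,3): empty -> OK
  offset (0,2) -> (1,4): empty -> OK
  offset (1,0) -> (2,2): empty -> OK
  offset (1,1) -> (2,3): empty -> OK
All cells valid: yes

Answer: yes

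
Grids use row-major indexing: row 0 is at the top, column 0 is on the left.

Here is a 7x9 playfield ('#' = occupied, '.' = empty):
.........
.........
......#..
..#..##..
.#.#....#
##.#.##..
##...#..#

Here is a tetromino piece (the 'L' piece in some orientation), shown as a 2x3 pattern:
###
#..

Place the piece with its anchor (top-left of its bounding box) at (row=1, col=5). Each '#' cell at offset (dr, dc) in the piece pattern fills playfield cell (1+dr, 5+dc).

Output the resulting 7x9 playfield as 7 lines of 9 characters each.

Answer: .........
.....###.
.....##..
..#..##..
.#.#....#
##.#.##..
##...#..#

Derivation:
Fill (1+0,5+0) = (1,5)
Fill (1+0,5+1) = (1,6)
Fill (1+0,5+2) = (1,7)
Fill (1+1,5+0) = (2,5)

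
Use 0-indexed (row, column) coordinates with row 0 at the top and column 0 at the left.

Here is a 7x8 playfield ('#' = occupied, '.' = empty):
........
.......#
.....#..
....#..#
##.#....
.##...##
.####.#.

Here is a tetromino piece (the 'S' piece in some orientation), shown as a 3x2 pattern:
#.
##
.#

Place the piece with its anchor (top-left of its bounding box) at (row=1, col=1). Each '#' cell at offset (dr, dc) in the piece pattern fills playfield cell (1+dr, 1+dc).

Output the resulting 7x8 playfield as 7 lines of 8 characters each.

Fill (1+0,1+0) = (1,1)
Fill (1+1,1+0) = (2,1)
Fill (1+1,1+1) = (2,2)
Fill (1+2,1+1) = (3,2)

Answer: ........
.#.....#
.##..#..
..#.#..#
##.#....
.##...##
.####.#.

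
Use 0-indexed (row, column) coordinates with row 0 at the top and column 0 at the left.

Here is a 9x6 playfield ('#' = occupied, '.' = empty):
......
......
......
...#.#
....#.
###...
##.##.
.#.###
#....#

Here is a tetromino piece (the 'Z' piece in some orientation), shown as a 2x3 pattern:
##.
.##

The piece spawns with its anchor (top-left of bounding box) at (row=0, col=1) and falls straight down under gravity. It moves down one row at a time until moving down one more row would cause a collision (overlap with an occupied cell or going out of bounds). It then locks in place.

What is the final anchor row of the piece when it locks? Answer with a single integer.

Answer: 1

Derivation:
Spawn at (row=0, col=1). Try each row:
  row 0: fits
  row 1: fits
  row 2: blocked -> lock at row 1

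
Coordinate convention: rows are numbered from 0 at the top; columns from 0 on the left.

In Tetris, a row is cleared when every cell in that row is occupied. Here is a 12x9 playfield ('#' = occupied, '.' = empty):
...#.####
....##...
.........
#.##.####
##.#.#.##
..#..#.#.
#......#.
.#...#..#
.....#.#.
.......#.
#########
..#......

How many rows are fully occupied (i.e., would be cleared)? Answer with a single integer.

Answer: 1

Derivation:
Check each row:
  row 0: 4 empty cells -> not full
  row 1: 7 empty cells -> not full
  row 2: 9 empty cells -> not full
  row 3: 2 empty cells -> not full
  row 4: 3 empty cells -> not full
  row 5: 6 empty cells -> not full
  row 6: 7 empty cells -> not full
  row 7: 6 empty cells -> not full
  row 8: 7 empty cells -> not full
  row 9: 8 empty cells -> not full
  row 10: 0 empty cells -> FULL (clear)
  row 11: 8 empty cells -> not full
Total rows cleared: 1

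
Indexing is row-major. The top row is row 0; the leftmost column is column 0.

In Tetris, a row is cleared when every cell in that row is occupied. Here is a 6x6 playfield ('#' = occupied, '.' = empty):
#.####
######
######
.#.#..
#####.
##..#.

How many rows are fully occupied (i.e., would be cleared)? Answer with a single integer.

Check each row:
  row 0: 1 empty cell -> not full
  row 1: 0 empty cells -> FULL (clear)
  row 2: 0 empty cells -> FULL (clear)
  row 3: 4 empty cells -> not full
  row 4: 1 empty cell -> not full
  row 5: 3 empty cells -> not full
Total rows cleared: 2

Answer: 2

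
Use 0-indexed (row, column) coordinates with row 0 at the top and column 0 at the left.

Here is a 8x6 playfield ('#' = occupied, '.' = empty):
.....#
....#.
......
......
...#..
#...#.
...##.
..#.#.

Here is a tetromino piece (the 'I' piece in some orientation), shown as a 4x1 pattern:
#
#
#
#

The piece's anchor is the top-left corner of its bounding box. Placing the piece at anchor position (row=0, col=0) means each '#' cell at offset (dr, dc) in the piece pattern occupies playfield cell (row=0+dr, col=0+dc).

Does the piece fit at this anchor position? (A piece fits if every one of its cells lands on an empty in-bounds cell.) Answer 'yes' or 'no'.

Check each piece cell at anchor (0, 0):
  offset (0,0) -> (0,0): empty -> OK
  offset (1,0) -> (1,0): empty -> OK
  offset (2,0) -> (2,0): empty -> OK
  offset (3,0) -> (3,0): empty -> OK
All cells valid: yes

Answer: yes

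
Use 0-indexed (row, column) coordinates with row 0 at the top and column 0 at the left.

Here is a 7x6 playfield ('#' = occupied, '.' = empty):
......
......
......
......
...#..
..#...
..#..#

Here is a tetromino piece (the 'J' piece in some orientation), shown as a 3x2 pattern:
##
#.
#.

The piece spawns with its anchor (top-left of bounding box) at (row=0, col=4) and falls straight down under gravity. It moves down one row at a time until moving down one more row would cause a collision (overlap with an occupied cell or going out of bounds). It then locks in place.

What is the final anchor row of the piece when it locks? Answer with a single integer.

Answer: 4

Derivation:
Spawn at (row=0, col=4). Try each row:
  row 0: fits
  row 1: fits
  row 2: fits
  row 3: fits
  row 4: fits
  row 5: blocked -> lock at row 4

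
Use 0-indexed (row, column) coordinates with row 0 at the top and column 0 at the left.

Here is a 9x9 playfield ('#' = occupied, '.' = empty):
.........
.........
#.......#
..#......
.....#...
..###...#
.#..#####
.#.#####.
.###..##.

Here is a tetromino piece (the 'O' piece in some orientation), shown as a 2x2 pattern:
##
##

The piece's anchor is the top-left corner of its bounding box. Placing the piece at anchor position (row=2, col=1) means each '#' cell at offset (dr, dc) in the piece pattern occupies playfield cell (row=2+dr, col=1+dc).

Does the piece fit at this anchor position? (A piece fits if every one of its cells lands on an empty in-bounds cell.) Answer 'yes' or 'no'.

Answer: no

Derivation:
Check each piece cell at anchor (2, 1):
  offset (0,0) -> (2,1): empty -> OK
  offset (0,1) -> (2,2): empty -> OK
  offset (1,0) -> (3,1): empty -> OK
  offset (1,1) -> (3,2): occupied ('#') -> FAIL
All cells valid: no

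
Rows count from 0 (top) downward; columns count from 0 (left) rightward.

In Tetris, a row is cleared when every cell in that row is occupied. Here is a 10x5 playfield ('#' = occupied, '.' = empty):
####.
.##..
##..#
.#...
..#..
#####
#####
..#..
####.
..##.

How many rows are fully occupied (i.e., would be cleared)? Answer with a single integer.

Answer: 2

Derivation:
Check each row:
  row 0: 1 empty cell -> not full
  row 1: 3 empty cells -> not full
  row 2: 2 empty cells -> not full
  row 3: 4 empty cells -> not full
  row 4: 4 empty cells -> not full
  row 5: 0 empty cells -> FULL (clear)
  row 6: 0 empty cells -> FULL (clear)
  row 7: 4 empty cells -> not full
  row 8: 1 empty cell -> not full
  row 9: 3 empty cells -> not full
Total rows cleared: 2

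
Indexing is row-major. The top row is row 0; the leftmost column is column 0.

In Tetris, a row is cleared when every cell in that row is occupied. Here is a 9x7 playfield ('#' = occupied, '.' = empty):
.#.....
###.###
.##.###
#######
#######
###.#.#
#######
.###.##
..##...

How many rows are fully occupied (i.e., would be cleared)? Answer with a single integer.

Answer: 3

Derivation:
Check each row:
  row 0: 6 empty cells -> not full
  row 1: 1 empty cell -> not full
  row 2: 2 empty cells -> not full
  row 3: 0 empty cells -> FULL (clear)
  row 4: 0 empty cells -> FULL (clear)
  row 5: 2 empty cells -> not full
  row 6: 0 empty cells -> FULL (clear)
  row 7: 2 empty cells -> not full
  row 8: 5 empty cells -> not full
Total rows cleared: 3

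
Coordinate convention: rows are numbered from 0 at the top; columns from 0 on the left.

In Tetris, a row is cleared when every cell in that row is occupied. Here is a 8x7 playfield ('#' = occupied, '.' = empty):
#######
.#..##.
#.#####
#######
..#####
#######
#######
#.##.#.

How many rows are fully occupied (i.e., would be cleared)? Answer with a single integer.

Check each row:
  row 0: 0 empty cells -> FULL (clear)
  row 1: 4 empty cells -> not full
  row 2: 1 empty cell -> not full
  row 3: 0 empty cells -> FULL (clear)
  row 4: 2 empty cells -> not full
  row 5: 0 empty cells -> FULL (clear)
  row 6: 0 empty cells -> FULL (clear)
  row 7: 3 empty cells -> not full
Total rows cleared: 4

Answer: 4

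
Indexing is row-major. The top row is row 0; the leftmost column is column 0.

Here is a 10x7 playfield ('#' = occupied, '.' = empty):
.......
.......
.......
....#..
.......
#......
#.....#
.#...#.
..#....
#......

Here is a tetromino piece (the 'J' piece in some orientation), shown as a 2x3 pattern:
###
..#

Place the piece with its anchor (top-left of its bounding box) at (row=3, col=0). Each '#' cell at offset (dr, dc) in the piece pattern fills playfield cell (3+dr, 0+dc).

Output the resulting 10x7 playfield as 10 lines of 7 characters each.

Fill (3+0,0+0) = (3,0)
Fill (3+0,0+1) = (3,1)
Fill (3+0,0+2) = (3,2)
Fill (3+1,0+2) = (4,2)

Answer: .......
.......
.......
###.#..
..#....
#......
#.....#
.#...#.
..#....
#......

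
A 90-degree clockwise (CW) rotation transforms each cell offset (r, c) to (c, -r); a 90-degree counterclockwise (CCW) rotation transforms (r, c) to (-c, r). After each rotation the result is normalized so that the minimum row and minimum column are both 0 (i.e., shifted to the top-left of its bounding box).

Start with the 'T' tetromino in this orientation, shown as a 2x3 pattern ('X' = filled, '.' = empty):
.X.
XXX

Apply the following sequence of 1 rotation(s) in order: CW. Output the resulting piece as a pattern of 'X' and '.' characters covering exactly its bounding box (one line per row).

Answer: X.
XX
X.

Derivation:
Start:
.X.
XXX
After rotation 1 (CW):
X.
XX
X.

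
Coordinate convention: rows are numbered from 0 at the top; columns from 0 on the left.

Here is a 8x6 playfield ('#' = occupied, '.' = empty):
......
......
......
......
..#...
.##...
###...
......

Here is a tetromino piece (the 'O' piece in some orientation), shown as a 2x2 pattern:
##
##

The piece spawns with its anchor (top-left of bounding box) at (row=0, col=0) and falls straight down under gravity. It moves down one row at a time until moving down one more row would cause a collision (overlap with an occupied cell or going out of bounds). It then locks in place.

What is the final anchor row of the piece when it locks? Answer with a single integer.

Spawn at (row=0, col=0). Try each row:
  row 0: fits
  row 1: fits
  row 2: fits
  row 3: fits
  row 4: blocked -> lock at row 3

Answer: 3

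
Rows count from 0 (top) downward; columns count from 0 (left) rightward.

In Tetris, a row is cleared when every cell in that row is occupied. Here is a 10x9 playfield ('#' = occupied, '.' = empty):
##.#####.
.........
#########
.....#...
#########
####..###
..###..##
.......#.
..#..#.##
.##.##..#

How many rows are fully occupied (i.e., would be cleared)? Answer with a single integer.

Check each row:
  row 0: 2 empty cells -> not full
  row 1: 9 empty cells -> not full
  row 2: 0 empty cells -> FULL (clear)
  row 3: 8 empty cells -> not full
  row 4: 0 empty cells -> FULL (clear)
  row 5: 2 empty cells -> not full
  row 6: 4 empty cells -> not full
  row 7: 8 empty cells -> not full
  row 8: 5 empty cells -> not full
  row 9: 4 empty cells -> not full
Total rows cleared: 2

Answer: 2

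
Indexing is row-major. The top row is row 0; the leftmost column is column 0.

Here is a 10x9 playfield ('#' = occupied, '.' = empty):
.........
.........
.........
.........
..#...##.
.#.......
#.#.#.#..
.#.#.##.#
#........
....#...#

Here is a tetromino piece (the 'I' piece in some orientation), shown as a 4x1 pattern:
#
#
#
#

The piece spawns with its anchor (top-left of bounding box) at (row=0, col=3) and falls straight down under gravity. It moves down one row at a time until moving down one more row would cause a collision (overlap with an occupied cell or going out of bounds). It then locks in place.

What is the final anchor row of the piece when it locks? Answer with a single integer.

Spawn at (row=0, col=3). Try each row:
  row 0: fits
  row 1: fits
  row 2: fits
  row 3: fits
  row 4: blocked -> lock at row 3

Answer: 3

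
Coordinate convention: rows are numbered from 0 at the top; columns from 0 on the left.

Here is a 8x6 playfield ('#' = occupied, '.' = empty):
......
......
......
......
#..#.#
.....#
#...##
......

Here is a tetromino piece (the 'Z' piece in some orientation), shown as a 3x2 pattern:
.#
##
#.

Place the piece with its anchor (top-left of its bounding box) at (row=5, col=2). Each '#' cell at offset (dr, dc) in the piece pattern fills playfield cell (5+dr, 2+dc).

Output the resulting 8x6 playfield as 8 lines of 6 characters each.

Answer: ......
......
......
......
#..#.#
...#.#
#.####
..#...

Derivation:
Fill (5+0,2+1) = (5,3)
Fill (5+1,2+0) = (6,2)
Fill (5+1,2+1) = (6,3)
Fill (5+2,2+0) = (7,2)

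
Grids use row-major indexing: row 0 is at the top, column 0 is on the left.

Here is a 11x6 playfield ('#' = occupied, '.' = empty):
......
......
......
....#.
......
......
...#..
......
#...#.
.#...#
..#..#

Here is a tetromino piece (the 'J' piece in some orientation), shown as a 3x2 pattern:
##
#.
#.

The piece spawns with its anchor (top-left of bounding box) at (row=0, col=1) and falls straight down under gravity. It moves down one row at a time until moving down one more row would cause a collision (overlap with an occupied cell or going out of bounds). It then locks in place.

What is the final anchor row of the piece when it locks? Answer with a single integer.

Answer: 6

Derivation:
Spawn at (row=0, col=1). Try each row:
  row 0: fits
  row 1: fits
  row 2: fits
  row 3: fits
  row 4: fits
  row 5: fits
  row 6: fits
  row 7: blocked -> lock at row 6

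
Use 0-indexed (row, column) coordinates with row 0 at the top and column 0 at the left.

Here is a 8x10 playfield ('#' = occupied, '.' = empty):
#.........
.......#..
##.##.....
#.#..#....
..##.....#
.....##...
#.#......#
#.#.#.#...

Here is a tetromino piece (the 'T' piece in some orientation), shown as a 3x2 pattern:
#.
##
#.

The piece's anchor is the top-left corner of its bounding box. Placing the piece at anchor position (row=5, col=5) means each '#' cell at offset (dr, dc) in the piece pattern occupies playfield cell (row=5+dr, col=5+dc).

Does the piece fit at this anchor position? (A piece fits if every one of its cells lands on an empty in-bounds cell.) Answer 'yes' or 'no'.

Answer: no

Derivation:
Check each piece cell at anchor (5, 5):
  offset (0,0) -> (5,5): occupied ('#') -> FAIL
  offset (1,0) -> (6,5): empty -> OK
  offset (1,1) -> (6,6): empty -> OK
  offset (2,0) -> (7,5): empty -> OK
All cells valid: no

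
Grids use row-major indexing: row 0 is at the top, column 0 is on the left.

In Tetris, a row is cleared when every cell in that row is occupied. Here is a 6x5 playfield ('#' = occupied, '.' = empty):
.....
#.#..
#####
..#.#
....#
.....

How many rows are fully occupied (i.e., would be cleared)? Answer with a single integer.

Answer: 1

Derivation:
Check each row:
  row 0: 5 empty cells -> not full
  row 1: 3 empty cells -> not full
  row 2: 0 empty cells -> FULL (clear)
  row 3: 3 empty cells -> not full
  row 4: 4 empty cells -> not full
  row 5: 5 empty cells -> not full
Total rows cleared: 1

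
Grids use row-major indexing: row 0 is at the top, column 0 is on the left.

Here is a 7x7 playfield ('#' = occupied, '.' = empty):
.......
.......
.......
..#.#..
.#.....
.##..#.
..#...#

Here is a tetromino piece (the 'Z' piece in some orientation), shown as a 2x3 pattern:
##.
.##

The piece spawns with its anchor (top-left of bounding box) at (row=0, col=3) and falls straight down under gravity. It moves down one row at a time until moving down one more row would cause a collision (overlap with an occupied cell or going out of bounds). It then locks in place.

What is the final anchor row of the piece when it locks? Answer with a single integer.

Spawn at (row=0, col=3). Try each row:
  row 0: fits
  row 1: fits
  row 2: blocked -> lock at row 1

Answer: 1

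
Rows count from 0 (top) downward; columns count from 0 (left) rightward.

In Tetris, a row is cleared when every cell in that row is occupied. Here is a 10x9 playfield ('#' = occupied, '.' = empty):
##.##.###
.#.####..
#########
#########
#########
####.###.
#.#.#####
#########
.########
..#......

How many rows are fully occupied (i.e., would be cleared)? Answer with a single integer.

Check each row:
  row 0: 2 empty cells -> not full
  row 1: 4 empty cells -> not full
  row 2: 0 empty cells -> FULL (clear)
  row 3: 0 empty cells -> FULL (clear)
  row 4: 0 empty cells -> FULL (clear)
  row 5: 2 empty cells -> not full
  row 6: 2 empty cells -> not full
  row 7: 0 empty cells -> FULL (clear)
  row 8: 1 empty cell -> not full
  row 9: 8 empty cells -> not full
Total rows cleared: 4

Answer: 4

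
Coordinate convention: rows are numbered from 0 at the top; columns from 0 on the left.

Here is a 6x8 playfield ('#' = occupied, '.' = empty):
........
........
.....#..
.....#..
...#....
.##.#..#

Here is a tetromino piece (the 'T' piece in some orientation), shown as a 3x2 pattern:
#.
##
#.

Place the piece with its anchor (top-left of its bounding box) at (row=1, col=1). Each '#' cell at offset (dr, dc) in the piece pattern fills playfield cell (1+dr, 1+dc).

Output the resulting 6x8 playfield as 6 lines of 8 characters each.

Fill (1+0,1+0) = (1,1)
Fill (1+1,1+0) = (2,1)
Fill (1+1,1+1) = (2,2)
Fill (1+2,1+0) = (3,1)

Answer: ........
.#......
.##..#..
.#...#..
...#....
.##.#..#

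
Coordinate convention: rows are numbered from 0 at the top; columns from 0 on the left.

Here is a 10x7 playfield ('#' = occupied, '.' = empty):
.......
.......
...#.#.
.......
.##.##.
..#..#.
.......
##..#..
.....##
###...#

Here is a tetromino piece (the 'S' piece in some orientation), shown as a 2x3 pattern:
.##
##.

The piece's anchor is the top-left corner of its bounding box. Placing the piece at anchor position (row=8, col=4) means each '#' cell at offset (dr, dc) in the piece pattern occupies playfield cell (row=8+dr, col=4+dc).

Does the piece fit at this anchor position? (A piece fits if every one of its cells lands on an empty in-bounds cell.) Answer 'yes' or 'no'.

Answer: no

Derivation:
Check each piece cell at anchor (8, 4):
  offset (0,1) -> (8,5): occupied ('#') -> FAIL
  offset (0,2) -> (8,6): occupied ('#') -> FAIL
  offset (1,0) -> (9,4): empty -> OK
  offset (1,1) -> (9,5): empty -> OK
All cells valid: no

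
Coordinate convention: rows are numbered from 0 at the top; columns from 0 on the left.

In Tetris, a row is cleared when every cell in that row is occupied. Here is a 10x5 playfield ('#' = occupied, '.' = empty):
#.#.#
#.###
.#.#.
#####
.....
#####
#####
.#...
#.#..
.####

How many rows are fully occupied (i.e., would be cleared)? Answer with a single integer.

Check each row:
  row 0: 2 empty cells -> not full
  row 1: 1 empty cell -> not full
  row 2: 3 empty cells -> not full
  row 3: 0 empty cells -> FULL (clear)
  row 4: 5 empty cells -> not full
  row 5: 0 empty cells -> FULL (clear)
  row 6: 0 empty cells -> FULL (clear)
  row 7: 4 empty cells -> not full
  row 8: 3 empty cells -> not full
  row 9: 1 empty cell -> not full
Total rows cleared: 3

Answer: 3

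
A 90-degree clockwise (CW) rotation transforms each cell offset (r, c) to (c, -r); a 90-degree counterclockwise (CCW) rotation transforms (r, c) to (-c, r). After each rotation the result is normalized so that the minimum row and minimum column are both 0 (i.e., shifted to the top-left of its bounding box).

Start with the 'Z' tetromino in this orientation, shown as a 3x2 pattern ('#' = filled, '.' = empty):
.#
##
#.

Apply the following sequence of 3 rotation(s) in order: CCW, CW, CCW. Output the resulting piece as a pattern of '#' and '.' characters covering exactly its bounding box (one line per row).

Start:
.#
##
#.
After rotation 1 (CCW):
##.
.##
After rotation 2 (CW):
.#
##
#.
After rotation 3 (CCW):
##.
.##

Answer: ##.
.##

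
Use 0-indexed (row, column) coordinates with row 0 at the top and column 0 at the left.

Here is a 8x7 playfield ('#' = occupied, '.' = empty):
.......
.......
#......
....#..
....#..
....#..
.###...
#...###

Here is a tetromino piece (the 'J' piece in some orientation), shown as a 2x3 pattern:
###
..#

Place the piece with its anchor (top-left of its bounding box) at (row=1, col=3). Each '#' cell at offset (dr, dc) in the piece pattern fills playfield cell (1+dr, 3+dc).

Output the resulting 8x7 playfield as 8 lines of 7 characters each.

Fill (1+0,3+0) = (1,3)
Fill (1+0,3+1) = (1,4)
Fill (1+0,3+2) = (1,5)
Fill (1+1,3+2) = (2,5)

Answer: .......
...###.
#....#.
....#..
....#..
....#..
.###...
#...###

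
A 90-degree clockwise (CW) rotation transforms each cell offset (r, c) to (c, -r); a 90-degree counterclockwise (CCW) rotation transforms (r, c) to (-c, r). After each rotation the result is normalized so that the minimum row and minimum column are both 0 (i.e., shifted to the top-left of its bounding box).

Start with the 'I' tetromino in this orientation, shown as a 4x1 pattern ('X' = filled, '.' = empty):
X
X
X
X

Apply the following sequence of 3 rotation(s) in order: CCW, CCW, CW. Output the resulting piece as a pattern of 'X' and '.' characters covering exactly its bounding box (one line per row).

Answer: XXXX

Derivation:
Start:
X
X
X
X
After rotation 1 (CCW):
XXXX
After rotation 2 (CCW):
X
X
X
X
After rotation 3 (CW):
XXXX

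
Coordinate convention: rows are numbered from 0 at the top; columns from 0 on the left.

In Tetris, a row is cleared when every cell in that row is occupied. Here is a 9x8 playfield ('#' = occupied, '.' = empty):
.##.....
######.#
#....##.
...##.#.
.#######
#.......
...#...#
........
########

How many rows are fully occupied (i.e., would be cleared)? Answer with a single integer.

Check each row:
  row 0: 6 empty cells -> not full
  row 1: 1 empty cell -> not full
  row 2: 5 empty cells -> not full
  row 3: 5 empty cells -> not full
  row 4: 1 empty cell -> not full
  row 5: 7 empty cells -> not full
  row 6: 6 empty cells -> not full
  row 7: 8 empty cells -> not full
  row 8: 0 empty cells -> FULL (clear)
Total rows cleared: 1

Answer: 1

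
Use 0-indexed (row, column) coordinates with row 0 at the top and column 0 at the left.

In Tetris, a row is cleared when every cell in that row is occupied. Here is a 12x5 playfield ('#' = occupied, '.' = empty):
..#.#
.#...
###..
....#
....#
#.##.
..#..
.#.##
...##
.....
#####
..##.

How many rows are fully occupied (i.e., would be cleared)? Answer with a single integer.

Check each row:
  row 0: 3 empty cells -> not full
  row 1: 4 empty cells -> not full
  row 2: 2 empty cells -> not full
  row 3: 4 empty cells -> not full
  row 4: 4 empty cells -> not full
  row 5: 2 empty cells -> not full
  row 6: 4 empty cells -> not full
  row 7: 2 empty cells -> not full
  row 8: 3 empty cells -> not full
  row 9: 5 empty cells -> not full
  row 10: 0 empty cells -> FULL (clear)
  row 11: 3 empty cells -> not full
Total rows cleared: 1

Answer: 1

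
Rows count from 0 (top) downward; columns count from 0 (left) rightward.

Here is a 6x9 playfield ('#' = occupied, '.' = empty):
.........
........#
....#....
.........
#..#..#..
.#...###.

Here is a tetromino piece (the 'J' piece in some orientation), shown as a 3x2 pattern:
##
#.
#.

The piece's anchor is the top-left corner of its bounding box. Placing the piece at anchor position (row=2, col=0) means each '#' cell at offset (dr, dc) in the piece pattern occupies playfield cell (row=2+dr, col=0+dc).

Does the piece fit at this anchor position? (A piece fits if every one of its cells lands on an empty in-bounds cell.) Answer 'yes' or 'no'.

Check each piece cell at anchor (2, 0):
  offset (0,0) -> (2,0): empty -> OK
  offset (0,1) -> (2,1): empty -> OK
  offset (1,0) -> (3,0): empty -> OK
  offset (2,0) -> (4,0): occupied ('#') -> FAIL
All cells valid: no

Answer: no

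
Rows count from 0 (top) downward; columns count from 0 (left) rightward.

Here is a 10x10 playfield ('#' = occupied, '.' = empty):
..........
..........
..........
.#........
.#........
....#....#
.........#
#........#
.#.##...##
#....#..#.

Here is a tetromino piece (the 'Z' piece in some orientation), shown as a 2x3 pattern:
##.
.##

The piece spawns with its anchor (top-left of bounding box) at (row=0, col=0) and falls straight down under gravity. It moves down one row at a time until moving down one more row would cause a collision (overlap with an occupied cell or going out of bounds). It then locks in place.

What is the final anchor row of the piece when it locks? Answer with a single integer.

Spawn at (row=0, col=0). Try each row:
  row 0: fits
  row 1: fits
  row 2: blocked -> lock at row 1

Answer: 1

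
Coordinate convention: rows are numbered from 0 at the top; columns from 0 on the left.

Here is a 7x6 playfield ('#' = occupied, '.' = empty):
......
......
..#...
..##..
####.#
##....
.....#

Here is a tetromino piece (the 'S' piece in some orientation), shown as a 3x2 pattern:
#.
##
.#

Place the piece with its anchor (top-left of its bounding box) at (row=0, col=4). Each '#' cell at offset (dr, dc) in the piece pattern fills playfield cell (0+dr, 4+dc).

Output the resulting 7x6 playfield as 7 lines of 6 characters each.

Fill (0+0,4+0) = (0,4)
Fill (0+1,4+0) = (1,4)
Fill (0+1,4+1) = (1,5)
Fill (0+2,4+1) = (2,5)

Answer: ....#.
....##
..#..#
..##..
####.#
##....
.....#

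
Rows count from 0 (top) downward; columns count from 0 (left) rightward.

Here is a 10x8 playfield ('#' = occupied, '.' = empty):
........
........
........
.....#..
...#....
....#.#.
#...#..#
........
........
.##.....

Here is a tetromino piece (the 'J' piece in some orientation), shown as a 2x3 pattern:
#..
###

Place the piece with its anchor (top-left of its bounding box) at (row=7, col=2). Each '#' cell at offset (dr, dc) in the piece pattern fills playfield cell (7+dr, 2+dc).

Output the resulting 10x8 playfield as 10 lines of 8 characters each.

Fill (7+0,2+0) = (7,2)
Fill (7+1,2+0) = (8,2)
Fill (7+1,2+1) = (8,3)
Fill (7+1,2+2) = (8,4)

Answer: ........
........
........
.....#..
...#....
....#.#.
#...#..#
..#.....
..###...
.##.....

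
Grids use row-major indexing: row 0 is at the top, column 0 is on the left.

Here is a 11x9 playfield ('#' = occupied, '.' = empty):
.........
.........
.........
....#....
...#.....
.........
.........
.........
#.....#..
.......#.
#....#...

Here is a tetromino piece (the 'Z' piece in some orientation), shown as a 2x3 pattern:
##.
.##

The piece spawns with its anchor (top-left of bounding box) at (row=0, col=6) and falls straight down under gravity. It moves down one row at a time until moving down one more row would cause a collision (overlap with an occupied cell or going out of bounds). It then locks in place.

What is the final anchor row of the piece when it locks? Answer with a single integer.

Answer: 7

Derivation:
Spawn at (row=0, col=6). Try each row:
  row 0: fits
  row 1: fits
  row 2: fits
  row 3: fits
  row 4: fits
  row 5: fits
  row 6: fits
  row 7: fits
  row 8: blocked -> lock at row 7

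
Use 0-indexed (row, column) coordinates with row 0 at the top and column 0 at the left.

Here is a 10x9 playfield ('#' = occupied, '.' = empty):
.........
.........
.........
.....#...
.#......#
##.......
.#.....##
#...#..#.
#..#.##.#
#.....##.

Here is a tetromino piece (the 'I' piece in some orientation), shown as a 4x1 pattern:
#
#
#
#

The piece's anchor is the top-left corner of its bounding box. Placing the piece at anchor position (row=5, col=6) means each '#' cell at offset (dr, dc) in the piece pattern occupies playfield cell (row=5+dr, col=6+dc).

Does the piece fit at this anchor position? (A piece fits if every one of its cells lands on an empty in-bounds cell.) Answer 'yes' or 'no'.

Check each piece cell at anchor (5, 6):
  offset (0,0) -> (5,6): empty -> OK
  offset (1,0) -> (6,6): empty -> OK
  offset (2,0) -> (7,6): empty -> OK
  offset (3,0) -> (8,6): occupied ('#') -> FAIL
All cells valid: no

Answer: no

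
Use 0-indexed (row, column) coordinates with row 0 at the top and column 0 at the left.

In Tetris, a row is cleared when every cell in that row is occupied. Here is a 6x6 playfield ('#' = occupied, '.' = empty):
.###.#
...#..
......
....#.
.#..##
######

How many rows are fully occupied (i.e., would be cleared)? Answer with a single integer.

Answer: 1

Derivation:
Check each row:
  row 0: 2 empty cells -> not full
  row 1: 5 empty cells -> not full
  row 2: 6 empty cells -> not full
  row 3: 5 empty cells -> not full
  row 4: 3 empty cells -> not full
  row 5: 0 empty cells -> FULL (clear)
Total rows cleared: 1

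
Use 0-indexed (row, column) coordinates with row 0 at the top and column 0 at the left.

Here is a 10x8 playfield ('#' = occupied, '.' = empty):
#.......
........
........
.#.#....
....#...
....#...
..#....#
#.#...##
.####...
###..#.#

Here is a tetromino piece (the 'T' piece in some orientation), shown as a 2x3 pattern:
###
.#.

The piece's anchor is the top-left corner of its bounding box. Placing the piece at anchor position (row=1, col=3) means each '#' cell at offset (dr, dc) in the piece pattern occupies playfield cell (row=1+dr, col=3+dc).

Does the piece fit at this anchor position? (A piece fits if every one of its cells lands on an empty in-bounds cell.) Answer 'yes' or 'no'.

Check each piece cell at anchor (1, 3):
  offset (0,0) -> (1,3): empty -> OK
  offset (0,1) -> (1,4): empty -> OK
  offset (0,2) -> (1,5): empty -> OK
  offset (1,1) -> (2,4): empty -> OK
All cells valid: yes

Answer: yes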